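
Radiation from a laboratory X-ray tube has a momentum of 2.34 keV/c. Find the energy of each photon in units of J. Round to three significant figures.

In SI units: p = 2.34 keV/c = 1.2506e-24 kg·m/s.
Apply E = pc: E = 3.749e-16 J.
So E ≈ 3.75e-16 J.

3.75e-16 J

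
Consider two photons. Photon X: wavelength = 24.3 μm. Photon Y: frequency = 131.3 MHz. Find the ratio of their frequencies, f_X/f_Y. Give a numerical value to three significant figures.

9.40 × 10^4

f_X = 1.234 × 10^13 Hz (from wavelength = 24.3 μm, via f = c/λ).
f_Y = 1.313 × 10^8 Hz (from frequency = 131.3 MHz, via f given directly).
Ratio = 1.234 × 10^13 / 1.313 × 10^8 = 9.40 × 10^4.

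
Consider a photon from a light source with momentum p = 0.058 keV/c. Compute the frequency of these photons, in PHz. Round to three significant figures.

First convert: p = 0.058 keV/c = 3.0997e-26 kg·m/s.
The photon relation is f = pc/h, giving f = 1.402e16 Hz.
Converting to PHz: f = 14.02 PHz ≈ 14.0 PHz.

14.0 PHz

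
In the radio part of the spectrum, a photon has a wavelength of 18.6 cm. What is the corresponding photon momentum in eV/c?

6.67e-6 eV/c

Use h = 6.62607015e-34 J·s, c = 2.99792458e8 m/s, 1 eV = 1.602176634e-19 J.
First convert: λ = 18.6 cm = 0.186 m.
Since p = h/λ for a photon, p = 3.562e-33 kg·m/s.
Converting to eV/c: p = 6.666e-6 eV/c ≈ 6.67e-6 eV/c.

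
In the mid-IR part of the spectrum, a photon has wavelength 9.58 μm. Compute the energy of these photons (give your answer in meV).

(h = 6.62607015 × 10^-34 J·s, c = 2.99792458 × 10^8 m/s, 1 eV = 1.602176634 × 10^-19 J.)
First convert: λ = 9.58 μm = 9.58 × 10^-6 m.
Apply E = hc/λ: E = 2.074 × 10^-20 J.
Converting to meV: E = 129.4 meV ≈ 129 meV.

129 meV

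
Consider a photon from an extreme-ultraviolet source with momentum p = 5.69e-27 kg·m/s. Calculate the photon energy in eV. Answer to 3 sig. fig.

(c = 2.99792458e8 m/s, 1 eV = 1.602176634e-19 J.)
Since E = pc for a photon, E = 1.706e-18 J.
Converting to eV: E = 10.65 eV ≈ 10.6 eV.

10.6 eV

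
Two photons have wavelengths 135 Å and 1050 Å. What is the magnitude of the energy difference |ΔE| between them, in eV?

Using E = hc/λ: E₁ = 1.471 × 10^-17 J, E₂ = 1.892 × 10^-18 J.
|ΔE| = |1.471 × 10^-17 − 1.892 × 10^-18| = 1.28 × 10^-17 J = 80.0 eV.

80.0 eV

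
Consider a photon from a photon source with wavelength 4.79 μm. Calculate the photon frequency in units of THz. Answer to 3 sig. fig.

Use c = 2.99792458e8 m/s.
Convert to SI: λ = 4.79 μm = 4.79e-6 m.
Since f = c/λ for a photon, f = 6.259e13 Hz.
Converting to THz: f = 62.59 THz ≈ 62.6 THz.

62.6 THz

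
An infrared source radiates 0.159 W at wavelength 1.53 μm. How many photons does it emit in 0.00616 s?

Total energy: E_total = P·t = 0.159 × 0.00616 = 9.794 × 10^-4 J.
Per-photon energy: E = 1.298 × 10^-19 J.
N = E_total / E_photon = 7.54 × 10^15.

7.54 × 10^15 photons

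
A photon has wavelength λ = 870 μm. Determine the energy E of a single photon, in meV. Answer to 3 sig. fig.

1.43 meV

(h = 6.62607015 × 10^-34 J·s, c = 2.99792458 × 10^8 m/s, 1 eV = 1.602176634 × 10^-19 J.)
First convert: λ = 870 μm = 8.7 × 10^-4 m.
The photon relation is E = hc/λ, giving E = 2.283 × 10^-22 J.
Converting to meV: E = 1.425 meV ≈ 1.43 meV.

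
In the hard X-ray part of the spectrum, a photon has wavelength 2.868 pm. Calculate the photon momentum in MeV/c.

First convert: λ = 2.868 pm = 2.868e-12 m.
For a photon p = h/λ, so p = 2.310e-22 kg·m/s.
Converting to MeV/c: p = 0.4323 MeV/c ≈ 0.432 MeV/c.

0.432 MeV/c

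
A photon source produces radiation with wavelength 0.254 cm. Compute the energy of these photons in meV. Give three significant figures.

0.488 meV

First convert: λ = 0.254 cm = 0.00254 m.
Since E = hc/λ for a photon, E = 7.821 × 10^-23 J.
Converting to meV: E = 0.4881 meV ≈ 0.488 meV.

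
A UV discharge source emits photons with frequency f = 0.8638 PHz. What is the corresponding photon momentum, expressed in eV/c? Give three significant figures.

3.57 eV/c

Use h = 6.62607015 × 10^-34 J·s, c = 2.99792458 × 10^8 m/s, 1 eV = 1.602176634 × 10^-19 J.
Convert to SI: f = 0.8638 PHz = 8.638 × 10^14 Hz.
Apply p = hf/c: p = 1.909 × 10^-27 kg·m/s.
Converting to eV/c: p = 3.572 eV/c ≈ 3.57 eV/c.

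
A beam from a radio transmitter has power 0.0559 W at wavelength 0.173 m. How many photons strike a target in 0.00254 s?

1.24e20 photons

Total energy: E_total = P·t = 0.0559 × 0.00254 = 1.420e-4 J.
Per-photon energy: E = 1.148e-24 J.
N = E_total / E_photon = 1.24e20.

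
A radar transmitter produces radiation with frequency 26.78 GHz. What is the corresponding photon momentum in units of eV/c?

(h = 6.62607015 × 10^-34 J·s, c = 2.99792458 × 10^8 m/s, 1 eV = 1.602176634 × 10^-19 J.)
Convert to SI: f = 26.78 GHz = 2.678 × 10^10 Hz.
Since p = hf/c for a photon, p = 5.919 × 10^-32 kg·m/s.
Converting to eV/c: p = 1.108 × 10^-4 eV/c ≈ 1.11 × 10^-4 eV/c.

1.11 × 10^-4 eV/c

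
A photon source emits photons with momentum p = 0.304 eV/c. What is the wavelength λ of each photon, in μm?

4.08 μm

Take h = 6.62607015e-34 J·s, c = 2.99792458e8 m/s, 1 eV = 1.602176634e-19 J.
Convert to SI: p = 0.304 eV/c = 1.6247e-28 kg·m/s.
The photon relation is λ = h/p, giving λ = 4.078e-6 m.
Converting to μm: λ = 4.078 μm ≈ 4.08 μm.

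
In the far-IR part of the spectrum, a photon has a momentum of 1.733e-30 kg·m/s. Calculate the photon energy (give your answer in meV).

(c = 2.99792458e8 m/s, 1 eV = 1.602176634e-19 J.)
For a photon E = pc, so E = 5.195e-22 J.
Converting to meV: E = 3.243 meV ≈ 3.24 meV.

3.24 meV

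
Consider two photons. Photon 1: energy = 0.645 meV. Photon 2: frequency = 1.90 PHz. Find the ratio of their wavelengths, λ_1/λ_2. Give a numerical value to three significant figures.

λ_1 = 0.001922 m (from energy = 0.645 meV, via λ = hc/E).
λ_2 = 1.578e-7 m (from frequency = 1.90 PHz, via λ = c/f).
Ratio = 0.001922 / 1.578e-7 = 1.22e4.

1.22e4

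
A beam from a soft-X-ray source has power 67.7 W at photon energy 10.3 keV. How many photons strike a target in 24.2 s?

Total energy: E_total = P·t = 67.7 × 24.2 = 1638 J.
Per-photon energy: E = 1.650e-15 J.
N = E_total / E_photon = 9.93e17.

9.93e17 photons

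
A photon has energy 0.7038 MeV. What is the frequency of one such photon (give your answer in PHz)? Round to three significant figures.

1.70 × 10^5 PHz

Use h = 6.62607015 × 10^-34 J·s, 1 eV = 1.602176634 × 10^-19 J.
First convert: E = 0.7038 MeV = 1.1276 × 10^-13 J.
Apply f = E/h: f = 1.702 × 10^20 Hz.
Converting to PHz: f = 170200 PHz ≈ 1.70 × 10^5 PHz.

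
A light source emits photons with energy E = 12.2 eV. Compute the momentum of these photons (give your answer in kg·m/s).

6.52e-27 kg·m/s

First convert: E = 12.2 eV = 1.9547e-18 J.
Apply p = E/c: p = 6.520e-27 kg·m/s.
So p ≈ 6.52e-27 kg·m/s.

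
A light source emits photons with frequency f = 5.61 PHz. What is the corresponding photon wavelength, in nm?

53.4 nm

In SI units: f = 5.61 PHz = 5.61e15 Hz.
Apply λ = c/f: λ = 5.344e-8 m.
Converting to nm: λ = 53.44 nm ≈ 53.4 nm.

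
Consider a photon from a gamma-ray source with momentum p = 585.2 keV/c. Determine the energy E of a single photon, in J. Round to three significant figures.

Convert to SI: p = 585.2 keV/c = 3.1275e-22 kg·m/s.
Since E = pc for a photon, E = 9.376e-14 J.
So E ≈ 9.38e-14 J.

9.38e-14 J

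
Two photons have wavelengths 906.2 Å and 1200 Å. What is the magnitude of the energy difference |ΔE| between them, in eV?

Using E = hc/λ: E₁ = 2.1921·10^-18 J, E₂ = 1.6554·10^-18 J.
|ΔE| = |2.1921·10^-18 − 1.6554·10^-18| = 5.37·10^-19 J = 3.35 eV.

3.35 eV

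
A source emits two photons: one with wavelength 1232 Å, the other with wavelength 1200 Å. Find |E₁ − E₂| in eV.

Using E = hc/λ: E₁ = 1.6124 × 10^-18 J, E₂ = 1.6554 × 10^-18 J.
|ΔE| = |1.6124 × 10^-18 − 1.6554 × 10^-18| = 4.30 × 10^-20 J = 0.268 eV.

0.268 eV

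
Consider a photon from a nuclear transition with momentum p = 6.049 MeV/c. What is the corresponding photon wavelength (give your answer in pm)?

0.205 pm

First convert: p = 6.049 MeV/c = 3.2328 × 10^-21 kg·m/s.
Apply λ = h/p: λ = 2.050 × 10^-13 m.
Converting to pm: λ = 0.2050 pm ≈ 0.205 pm.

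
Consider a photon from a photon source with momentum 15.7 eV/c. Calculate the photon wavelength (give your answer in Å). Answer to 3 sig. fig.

(h = 6.62607015·10^-34 J·s, c = 2.99792458·10^8 m/s, 1 eV = 1.602176634·10^-19 J.)
Convert to SI: p = 15.7 eV/c = 8.3905·10^-27 kg·m/s.
For a photon λ = h/p, so λ = 7.897·10^-8 m.
Converting to Å: λ = 789.7 Å ≈ 790 Å.

790 Å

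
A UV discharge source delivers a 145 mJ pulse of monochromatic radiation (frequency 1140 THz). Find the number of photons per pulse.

Per-photon energy: E = 7.554 × 10^-19 J (from frequency = 1140 THz).
N = E_total / E_photon = 0.145 J / 7.554 × 10^-19 J = 1.92 × 10^17.

1.92 × 10^17 photons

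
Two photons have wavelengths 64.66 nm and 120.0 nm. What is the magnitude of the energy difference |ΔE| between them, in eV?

Using E = hc/λ: E₁ = 3.0721 × 10^-18 J, E₂ = 1.6554 × 10^-18 J.
|ΔE| = |3.0721 × 10^-18 − 1.6554 × 10^-18| = 1.42 × 10^-18 J = 8.84 eV.

8.84 eV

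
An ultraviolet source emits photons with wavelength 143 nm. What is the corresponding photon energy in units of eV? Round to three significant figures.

8.67 eV

In SI units: λ = 143 nm = 1.43 × 10^-7 m.
Apply E = hc/λ: E = 1.389 × 10^-18 J.
Converting to eV: E = 8.670 eV ≈ 8.67 eV.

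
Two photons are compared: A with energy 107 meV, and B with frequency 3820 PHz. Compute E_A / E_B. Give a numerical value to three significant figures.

6.77e-6

E_A = 1.714e-20 J (from energy = 107 meV, via E given directly).
E_B = 2.531e-15 J (from frequency = 3820 PHz, via E = hf).
Ratio = 1.714e-20 / 2.531e-15 = 6.77e-6.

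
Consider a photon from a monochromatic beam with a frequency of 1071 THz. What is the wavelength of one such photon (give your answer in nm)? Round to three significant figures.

280 nm

First convert: f = 1071 THz = 1.071·10^15 Hz.
Since λ = c/f for a photon, λ = 2.799·10^-7 m.
Converting to nm: λ = 279.9 nm ≈ 280 nm.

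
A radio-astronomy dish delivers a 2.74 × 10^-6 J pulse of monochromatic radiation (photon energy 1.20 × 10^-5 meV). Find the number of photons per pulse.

1.43 × 10^21 photons

Per-photon energy: E = 1.923 × 10^-27 J (from energy = 1.20 × 10^-5 meV).
N = E_total / E_photon = 2.74 × 10^-6 J / 1.923 × 10^-27 J = 1.43 × 10^21.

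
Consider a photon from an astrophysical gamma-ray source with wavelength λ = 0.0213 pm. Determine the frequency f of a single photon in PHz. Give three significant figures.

Take c = 2.99792458e8 m/s.
Convert to SI: λ = 0.0213 pm = 2.13e-14 m.
Apply f = c/λ: f = 1.407e22 Hz.
Converting to PHz: f = 1.407e7 PHz ≈ 1.41e7 PHz.

1.41e7 PHz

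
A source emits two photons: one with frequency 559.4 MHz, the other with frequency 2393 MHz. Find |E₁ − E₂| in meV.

7.58 × 10^-3 meV

Using E = hf: E₁ = 3.7066 × 10^-25 J, E₂ = 1.5856 × 10^-24 J.
|ΔE| = |3.7066 × 10^-25 − 1.5856 × 10^-24| = 1.21 × 10^-24 J = 7.58 × 10^-3 meV.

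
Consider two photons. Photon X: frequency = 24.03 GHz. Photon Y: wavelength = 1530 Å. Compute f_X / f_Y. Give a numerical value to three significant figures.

f_X = 2.403e10 Hz (from frequency = 24.03 GHz, via f given directly).
f_Y = 1.959e15 Hz (from wavelength = 1530 Å, via f = c/λ).
Ratio = 2.403e10 / 1.959e15 = 1.23e-5.

1.23e-5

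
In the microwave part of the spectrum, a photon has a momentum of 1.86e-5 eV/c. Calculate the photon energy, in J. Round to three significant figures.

Use c = 2.99792458e8 m/s, 1 eV = 1.602176634e-19 J.
Convert to SI: p = 1.86e-5 eV/c = 9.9404e-33 kg·m/s.
Apply E = pc: E = 2.980e-24 J.
So E ≈ 2.98e-24 J.

2.98e-24 J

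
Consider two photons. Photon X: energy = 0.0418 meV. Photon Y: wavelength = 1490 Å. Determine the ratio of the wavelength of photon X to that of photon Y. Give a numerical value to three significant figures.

1.99·10^5

λ_X = 0.02966 m (from energy = 0.0418 meV, via λ = hc/E).
λ_Y = 1.490·10^-7 m (from wavelength = 1490 Å, via λ given directly).
Ratio = 0.02966 / 1.490·10^-7 = 1.99·10^5.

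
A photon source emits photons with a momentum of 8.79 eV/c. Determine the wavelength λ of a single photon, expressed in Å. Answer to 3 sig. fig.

Convert to SI: p = 8.79 eV/c = 4.6976e-27 kg·m/s.
For a photon λ = h/p, so λ = 1.411e-7 m.
Converting to Å: λ = 1411 Å ≈ 1410 Å.

1410 Å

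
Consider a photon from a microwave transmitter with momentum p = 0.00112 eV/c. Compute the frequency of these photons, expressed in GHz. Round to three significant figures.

(h = 6.62607015 × 10^-34 J·s, c = 2.99792458 × 10^8 m/s, 1 eV = 1.602176634 × 10^-19 J.)
Convert to SI: p = 0.00112 eV/c = 5.9856 × 10^-31 kg·m/s.
For a photon f = pc/h, so f = 2.708 × 10^11 Hz.
Converting to GHz: f = 270.8 GHz ≈ 271 GHz.

271 GHz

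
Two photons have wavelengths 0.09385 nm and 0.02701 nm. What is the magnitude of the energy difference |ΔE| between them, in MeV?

Using E = hc/λ: E₁ = 2.1166e-15 J, E₂ = 7.3545e-15 J.
|ΔE| = |2.1166e-15 − 7.3545e-15| = 5.24e-15 J = 0.0327 MeV.

0.0327 MeV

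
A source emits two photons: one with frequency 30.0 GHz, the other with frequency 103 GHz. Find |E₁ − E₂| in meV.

0.302 meV

Using E = hf: E₁ = 1.988e-23 J, E₂ = 6.825e-23 J.
|ΔE| = |1.988e-23 − 6.825e-23| = 4.84e-23 J = 0.302 meV.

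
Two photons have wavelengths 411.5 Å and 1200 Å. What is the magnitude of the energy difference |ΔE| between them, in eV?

19.8 eV

Using E = hc/λ: E₁ = 4.8273e-18 J, E₂ = 1.6554e-18 J.
|ΔE| = |4.8273e-18 − 1.6554e-18| = 3.17e-18 J = 19.8 eV.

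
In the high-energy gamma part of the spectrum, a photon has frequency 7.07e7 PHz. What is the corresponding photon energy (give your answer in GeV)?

0.292 GeV

In SI units: f = 7.07e7 PHz = 7.07e22 Hz.
Since E = hf for a photon, E = 4.685e-11 J.
Converting to GeV: E = 0.2924 GeV ≈ 0.292 GeV.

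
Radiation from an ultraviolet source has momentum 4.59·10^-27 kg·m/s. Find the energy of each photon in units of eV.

8.59 eV

(c = 2.99792458·10^8 m/s, 1 eV = 1.602176634·10^-19 J.)
Since E = pc for a photon, E = 1.376·10^-18 J.
Converting to eV: E = 8.589 eV ≈ 8.59 eV.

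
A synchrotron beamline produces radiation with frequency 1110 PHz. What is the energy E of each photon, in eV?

Use h = 6.62607015 × 10^-34 J·s, 1 eV = 1.602176634 × 10^-19 J.
In SI units: f = 1110 PHz = 1.11 × 10^18 Hz.
For a photon E = hf, so E = 7.355 × 10^-16 J.
Converting to eV: E = 4591 eV ≈ 4590 eV.

4590 eV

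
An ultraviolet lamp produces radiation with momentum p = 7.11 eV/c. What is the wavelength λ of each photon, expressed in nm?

174 nm

In SI units: p = 7.11 eV/c = 3.7998e-27 kg·m/s.
Apply λ = h/p: λ = 1.744e-7 m.
Converting to nm: λ = 174.4 nm ≈ 174 nm.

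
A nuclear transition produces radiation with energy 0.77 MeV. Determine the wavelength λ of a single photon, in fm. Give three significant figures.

1610 fm

First convert: E = 0.77 MeV = 1.2337 × 10^-13 J.
Apply λ = hc/E: λ = 1.610 × 10^-12 m.
Converting to fm: λ = 1610 fm ≈ 1610 fm.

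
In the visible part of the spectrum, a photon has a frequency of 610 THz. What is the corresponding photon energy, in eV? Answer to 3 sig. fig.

First convert: f = 610 THz = 6.1·10^14 Hz.
For a photon E = hf, so E = 4.042·10^-19 J.
Converting to eV: E = 2.523 eV ≈ 2.52 eV.

2.52 eV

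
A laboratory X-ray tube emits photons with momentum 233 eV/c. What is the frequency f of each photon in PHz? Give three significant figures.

56.3 PHz

First convert: p = 233 eV/c = 1.2452·10^-25 kg·m/s.
For a photon f = pc/h, so f = 5.634·10^16 Hz.
Converting to PHz: f = 56.34 PHz ≈ 56.3 PHz.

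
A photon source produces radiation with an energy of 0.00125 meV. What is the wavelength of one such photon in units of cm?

Take h = 6.62607015e-34 J·s, c = 2.99792458e8 m/s, 1 eV = 1.602176634e-19 J.
Convert to SI: E = 0.00125 meV = 2.0027e-25 J.
The photon relation is λ = hc/E, giving λ = 0.9919 m.
Converting to cm: λ = 99.19 cm ≈ 99.2 cm.

99.2 cm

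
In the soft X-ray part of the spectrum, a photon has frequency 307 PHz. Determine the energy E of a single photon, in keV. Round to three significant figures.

1.27 keV

(h = 6.62607015·10^-34 J·s, 1 eV = 1.602176634·10^-19 J.)
In SI units: f = 307 PHz = 3.07·10^17 Hz.
Apply E = hf: E = 2.034·10^-16 J.
Converting to keV: E = 1.270 keV ≈ 1.27 keV.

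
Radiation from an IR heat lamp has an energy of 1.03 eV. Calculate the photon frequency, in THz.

In SI units: E = 1.03 eV = 1.6502e-19 J.
Since f = E/h for a photon, f = 2.491e14 Hz.
Converting to THz: f = 249.1 THz ≈ 249 THz.

249 THz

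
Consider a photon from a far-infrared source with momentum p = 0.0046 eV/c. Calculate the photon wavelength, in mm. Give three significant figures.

0.270 mm

In SI units: p = 0.0046 eV/c = 2.4584·10^-30 kg·m/s.
For a photon λ = h/p, so λ = 2.695·10^-4 m.
Converting to mm: λ = 0.2695 mm ≈ 0.270 mm.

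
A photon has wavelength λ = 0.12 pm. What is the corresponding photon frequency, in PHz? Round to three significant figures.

2.50·10^6 PHz

Use c = 2.99792458·10^8 m/s.
Convert to SI: λ = 0.12 pm = 1.2·10^-13 m.
Since f = c/λ for a photon, f = 2.498·10^21 Hz.
Converting to PHz: f = 2.498·10^6 PHz ≈ 2.50·10^6 PHz.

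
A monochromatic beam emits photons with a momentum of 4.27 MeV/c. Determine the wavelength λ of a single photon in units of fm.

290 fm

Use h = 6.62607015 × 10^-34 J·s, c = 2.99792458 × 10^8 m/s, 1 eV = 1.602176634 × 10^-19 J.
First convert: p = 4.27 MeV/c = 2.2820 × 10^-21 kg·m/s.
Since λ = h/p for a photon, λ = 2.904 × 10^-13 m.
Converting to fm: λ = 290.4 fm ≈ 290 fm.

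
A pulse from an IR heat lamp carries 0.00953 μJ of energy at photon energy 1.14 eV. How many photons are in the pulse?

5.22e10 photons

Per-photon energy: E = 1.826e-19 J (from energy = 1.14 eV).
N = E_total / E_photon = 9.53e-9 J / 1.826e-19 J = 5.22e10.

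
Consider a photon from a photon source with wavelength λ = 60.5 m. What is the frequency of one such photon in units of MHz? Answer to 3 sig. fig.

4.96 MHz

Take c = 2.99792458e8 m/s.
Apply f = c/λ: f = 4.955e6 Hz.
Converting to MHz: f = 4.955 MHz ≈ 4.96 MHz.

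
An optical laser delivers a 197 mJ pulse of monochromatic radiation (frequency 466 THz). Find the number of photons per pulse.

Per-photon energy: E = 3.088 × 10^-19 J (from frequency = 466 THz).
N = E_total / E_photon = 0.197 J / 3.088 × 10^-19 J = 6.38 × 10^17.

6.38 × 10^17 photons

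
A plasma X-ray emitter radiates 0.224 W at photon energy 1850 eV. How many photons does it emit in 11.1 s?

8.39e15 photons

Total energy: E_total = P·t = 0.224 × 11.1 = 2.486 J.
Per-photon energy: E = 2.964e-16 J.
N = E_total / E_photon = 8.39e15.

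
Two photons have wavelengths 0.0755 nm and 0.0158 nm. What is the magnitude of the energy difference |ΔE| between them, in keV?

Using E = hc/λ: E₁ = 2.631e-15 J, E₂ = 1.257e-14 J.
|ΔE| = |2.631e-15 − 1.257e-14| = 9.94e-15 J = 62.0 keV.

62.0 keV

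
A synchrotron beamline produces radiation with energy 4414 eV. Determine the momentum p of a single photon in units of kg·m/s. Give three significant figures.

2.36 × 10^-24 kg·m/s

Convert to SI: E = 4414 eV = 7.0720 × 10^-16 J.
Apply p = E/c: p = 2.359 × 10^-24 kg·m/s.
So p ≈ 2.36 × 10^-24 kg·m/s.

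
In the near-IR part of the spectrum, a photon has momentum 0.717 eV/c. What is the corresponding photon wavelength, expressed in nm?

1730 nm

First convert: p = 0.717 eV/c = 3.8319e-28 kg·m/s.
Since λ = h/p for a photon, λ = 1.729e-6 m.
Converting to nm: λ = 1729 nm ≈ 1730 nm.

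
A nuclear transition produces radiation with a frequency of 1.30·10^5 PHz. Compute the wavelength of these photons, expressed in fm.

First convert: f = 1.30·10^5 PHz = 1.30·10^20 Hz.
Apply λ = c/f: λ = 2.306·10^-12 m.
Converting to fm: λ = 2306 fm ≈ 2310 fm.

2310 fm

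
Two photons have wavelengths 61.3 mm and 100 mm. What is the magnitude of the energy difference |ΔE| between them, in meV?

Using E = hc/λ: E₁ = 3.241e-24 J, E₂ = 1.986e-24 J.
|ΔE| = |3.241e-24 − 1.986e-24| = 1.25e-24 J = 7.83e-3 meV.

7.83e-3 meV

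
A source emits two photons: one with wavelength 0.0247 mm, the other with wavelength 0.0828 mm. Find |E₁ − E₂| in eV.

Using E = hc/λ: E₁ = 8.042 × 10^-21 J, E₂ = 2.399 × 10^-21 J.
|ΔE| = |8.042 × 10^-21 − 2.399 × 10^-21| = 5.64 × 10^-21 J = 0.0352 eV.

0.0352 eV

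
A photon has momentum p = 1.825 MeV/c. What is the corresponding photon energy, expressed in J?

2.92 × 10^-13 J

In SI units: p = 1.825 MeV/c = 9.7533 × 10^-22 kg·m/s.
Apply E = pc: E = 2.924 × 10^-13 J.
So E ≈ 2.92 × 10^-13 J.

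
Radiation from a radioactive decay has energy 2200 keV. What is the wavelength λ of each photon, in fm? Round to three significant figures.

564 fm

In SI units: E = 2200 keV = 3.5248 × 10^-13 J.
For a photon λ = hc/E, so λ = 5.636 × 10^-13 m.
Converting to fm: λ = 563.6 fm ≈ 564 fm.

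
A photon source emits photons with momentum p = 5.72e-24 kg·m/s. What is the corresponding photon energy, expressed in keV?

10.7 keV

For a photon E = pc, so E = 1.715e-15 J.
Converting to keV: E = 10.70 keV ≈ 10.7 keV.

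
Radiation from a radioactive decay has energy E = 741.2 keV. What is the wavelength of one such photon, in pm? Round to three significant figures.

1.67 pm

First convert: E = 741.2 keV = 1.1875·10^-13 J.
For a photon λ = hc/E, so λ = 1.673·10^-12 m.
Converting to pm: λ = 1.673 pm ≈ 1.67 pm.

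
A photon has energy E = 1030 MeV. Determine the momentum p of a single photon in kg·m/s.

Convert to SI: E = 1030 MeV = 1.6502 × 10^-10 J.
For a photon p = E/c, so p = 5.505 × 10^-19 kg·m/s.
So p ≈ 5.50 × 10^-19 kg·m/s.

5.50 × 10^-19 kg·m/s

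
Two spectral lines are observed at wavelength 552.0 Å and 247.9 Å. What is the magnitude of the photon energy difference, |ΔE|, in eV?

27.6 eV

Using E = hc/λ: E₁ = 3.5986·10^-18 J, E₂ = 8.0131·10^-18 J.
|ΔE| = |3.5986·10^-18 − 8.0131·10^-18| = 4.41·10^-18 J = 27.6 eV.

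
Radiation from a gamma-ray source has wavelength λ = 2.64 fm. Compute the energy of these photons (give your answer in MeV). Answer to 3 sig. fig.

470 MeV

First convert: λ = 2.64 fm = 2.64e-15 m.
Apply E = hc/λ: E = 7.524e-11 J.
Converting to MeV: E = 469.6 MeV ≈ 470 MeV.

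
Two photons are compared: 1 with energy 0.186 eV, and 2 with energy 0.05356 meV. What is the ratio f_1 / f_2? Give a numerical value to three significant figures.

3470

f_1 = 4.497 × 10^13 Hz (from energy = 0.186 eV, via f = E/h).
f_2 = 1.295 × 10^10 Hz (from energy = 0.05356 meV, via f = E/h).
Ratio = 4.497 × 10^13 / 1.295 × 10^10 = 3470.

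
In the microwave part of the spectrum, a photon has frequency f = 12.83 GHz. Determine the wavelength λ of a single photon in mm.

Convert to SI: f = 12.83 GHz = 1.283e10 Hz.
For a photon λ = c/f, so λ = 0.02337 m.
Converting to mm: λ = 23.37 mm ≈ 23.4 mm.

23.4 mm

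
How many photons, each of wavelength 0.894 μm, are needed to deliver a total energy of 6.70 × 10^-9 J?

3.02 × 10^10 photons

Per-photon energy: E = 2.222 × 10^-19 J (from wavelength = 0.894 μm).
N = E_total / E_photon = 6.70 × 10^-9 J / 2.222 × 10^-19 J = 3.02 × 10^10.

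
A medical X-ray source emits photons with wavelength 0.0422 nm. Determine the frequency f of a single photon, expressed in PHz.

7100 PHz

(c = 2.99792458 × 10^8 m/s.)
In SI units: λ = 0.0422 nm = 4.22 × 10^-11 m.
Apply f = c/λ: f = 7.104 × 10^18 Hz.
Converting to PHz: f = 7104 PHz ≈ 7100 PHz.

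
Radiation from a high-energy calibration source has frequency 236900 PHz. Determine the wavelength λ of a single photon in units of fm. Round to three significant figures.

First convert: f = 236900 PHz = 2.369e20 Hz.
The photon relation is λ = c/f, giving λ = 1.265e-12 m.
Converting to fm: λ = 1265 fm ≈ 1270 fm.

1270 fm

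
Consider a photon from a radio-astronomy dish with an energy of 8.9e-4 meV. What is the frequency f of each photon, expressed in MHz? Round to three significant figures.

Take h = 6.62607015e-34 J·s, 1 eV = 1.602176634e-19 J.
In SI units: E = 8.9e-4 meV = 1.4259e-25 J.
Since f = E/h for a photon, f = 2.152e8 Hz.
Converting to MHz: f = 215.2 MHz ≈ 215 MHz.

215 MHz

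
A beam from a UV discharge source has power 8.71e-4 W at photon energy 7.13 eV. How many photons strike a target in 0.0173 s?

Total energy: E_total = P·t = 8.71e-4 × 0.0173 = 1.507e-5 J.
Per-photon energy: E = 1.142e-18 J.
N = E_total / E_photon = 1.32e13.

1.32e13 photons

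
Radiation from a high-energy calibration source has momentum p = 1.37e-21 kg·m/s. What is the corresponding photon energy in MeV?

2.56 MeV

The photon relation is E = pc, giving E = 4.107e-13 J.
Converting to MeV: E = 2.563 MeV ≈ 2.56 MeV.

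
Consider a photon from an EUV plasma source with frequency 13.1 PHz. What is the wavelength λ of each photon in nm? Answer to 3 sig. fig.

First convert: f = 13.1 PHz = 1.31 × 10^16 Hz.
Apply λ = c/f: λ = 2.288 × 10^-8 m.
Converting to nm: λ = 22.88 nm ≈ 22.9 nm.

22.9 nm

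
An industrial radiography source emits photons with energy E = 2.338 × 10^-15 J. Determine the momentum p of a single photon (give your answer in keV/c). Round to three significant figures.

Since p = E/c for a photon, p = 7.799 × 10^-24 kg·m/s.
Converting to keV/c: p = 14.59 keV/c ≈ 14.6 keV/c.

14.6 keV/c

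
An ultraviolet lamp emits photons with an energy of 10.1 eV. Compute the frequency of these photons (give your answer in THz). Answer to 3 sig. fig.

In SI units: E = 10.1 eV = 1.6182 × 10^-18 J.
Apply f = E/h: f = 2.442 × 10^15 Hz.
Converting to THz: f = 2442 THz ≈ 2440 THz.

2440 THz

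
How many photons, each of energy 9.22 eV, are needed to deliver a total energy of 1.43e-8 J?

Per-photon energy: E = 1.477e-18 J (from energy = 9.22 eV).
N = E_total / E_photon = 1.43e-8 J / 1.477e-18 J = 9.68e9.

9.68e9 photons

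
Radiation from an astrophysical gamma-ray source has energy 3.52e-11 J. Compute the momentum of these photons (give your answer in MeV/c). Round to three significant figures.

220 MeV/c

The photon relation is p = E/c, giving p = 1.174e-19 kg·m/s.
Converting to MeV/c: p = 219.7 MeV/c ≈ 220 MeV/c.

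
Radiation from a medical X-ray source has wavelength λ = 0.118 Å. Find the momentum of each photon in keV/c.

105 keV/c

Take h = 6.62607015·10^-34 J·s, c = 2.99792458·10^8 m/s, 1 eV = 1.602176634·10^-19 J.
In SI units: λ = 0.118 Å = 1.18·10^-11 m.
Since p = h/λ for a photon, p = 5.615·10^-23 kg·m/s.
Converting to keV/c: p = 105.1 keV/c ≈ 105 keV/c.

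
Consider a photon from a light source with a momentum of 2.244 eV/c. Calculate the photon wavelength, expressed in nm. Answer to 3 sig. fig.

Use h = 6.62607015e-34 J·s, c = 2.99792458e8 m/s, 1 eV = 1.602176634e-19 J.
First convert: p = 2.244 eV/c = 1.1993e-27 kg·m/s.
Apply λ = h/p: λ = 5.525e-7 m.
Converting to nm: λ = 552.5 nm ≈ 553 nm.

553 nm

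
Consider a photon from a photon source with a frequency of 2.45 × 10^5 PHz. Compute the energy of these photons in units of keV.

(h = 6.62607015 × 10^-34 J·s, 1 eV = 1.602176634 × 10^-19 J.)
First convert: f = 2.45 × 10^5 PHz = 2.45 × 10^20 Hz.
Apply E = hf: E = 1.623 × 10^-13 J.
Converting to keV: E = 1013 keV ≈ 1010 keV.

1010 keV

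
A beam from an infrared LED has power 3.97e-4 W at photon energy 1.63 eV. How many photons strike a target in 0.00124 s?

1.89e12 photons

Total energy: E_total = P·t = 3.97e-4 × 0.00124 = 4.923e-7 J.
Per-photon energy: E = 2.612e-19 J.
N = E_total / E_photon = 1.89e12.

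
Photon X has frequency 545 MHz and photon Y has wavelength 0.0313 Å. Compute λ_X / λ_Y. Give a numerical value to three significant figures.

λ_X = 0.5501 m (from frequency = 545 MHz, via λ = c/f).
λ_Y = 3.130e-12 m (from wavelength = 0.0313 Å, via λ given directly).
Ratio = 0.5501 / 3.130e-12 = 1.76e11.

1.76e11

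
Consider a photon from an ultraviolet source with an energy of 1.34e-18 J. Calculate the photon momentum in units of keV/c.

(c = 2.99792458e8 m/s, 1 eV = 1.602176634e-19 J.)
Apply p = E/c: p = 4.470e-27 kg·m/s.
Converting to keV/c: p = 0.008364 keV/c ≈ 8.36e-3 keV/c.

8.36e-3 keV/c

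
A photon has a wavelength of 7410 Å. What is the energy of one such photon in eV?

1.67 eV

(h = 6.62607015e-34 J·s, c = 2.99792458e8 m/s, 1 eV = 1.602176634e-19 J.)
Convert to SI: λ = 7410 Å = 7.41e-7 m.
Apply E = hc/λ: E = 2.681e-19 J.
Converting to eV: E = 1.673 eV ≈ 1.67 eV.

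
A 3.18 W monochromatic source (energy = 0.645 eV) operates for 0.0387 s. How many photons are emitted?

Total energy: E_total = P·t = 3.18 × 0.0387 = 0.1231 J.
Per-photon energy: E = 1.033 × 10^-19 J.
N = E_total / E_photon = 1.19 × 10^18.

1.19 × 10^18 photons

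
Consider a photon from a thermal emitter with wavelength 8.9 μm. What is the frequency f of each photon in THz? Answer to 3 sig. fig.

33.7 THz

(c = 2.99792458·10^8 m/s.)
In SI units: λ = 8.9 μm = 8.9·10^-6 m.
The photon relation is f = c/λ, giving f = 3.368·10^13 Hz.
Converting to THz: f = 33.68 THz ≈ 33.7 THz.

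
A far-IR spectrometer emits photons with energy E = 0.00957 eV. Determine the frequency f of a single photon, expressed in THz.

2.31 THz

Convert to SI: E = 0.00957 eV = 1.5333 × 10^-21 J.
For a photon f = E/h, so f = 2.314 × 10^12 Hz.
Converting to THz: f = 2.314 THz ≈ 2.31 THz.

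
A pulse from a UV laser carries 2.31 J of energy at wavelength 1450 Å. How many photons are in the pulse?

1.69 × 10^18 photons

Per-photon energy: E = 1.370 × 10^-18 J (from wavelength = 1450 Å).
N = E_total / E_photon = 2.31 J / 1.370 × 10^-18 J = 1.69 × 10^18.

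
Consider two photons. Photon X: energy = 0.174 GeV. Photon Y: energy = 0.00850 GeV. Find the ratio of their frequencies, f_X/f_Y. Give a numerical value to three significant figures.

20.5

f_X = 4.207·10^22 Hz (from energy = 0.174 GeV, via f = E/h).
f_Y = 2.055·10^21 Hz (from energy = 0.00850 GeV, via f = E/h).
Ratio = 4.207·10^22 / 2.055·10^21 = 20.5.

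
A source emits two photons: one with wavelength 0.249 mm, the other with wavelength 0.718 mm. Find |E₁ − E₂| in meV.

3.25 meV

Using E = hc/λ: E₁ = 7.978 × 10^-22 J, E₂ = 2.767 × 10^-22 J.
|ΔE| = |7.978 × 10^-22 − 2.767 × 10^-22| = 5.21 × 10^-22 J = 3.25 meV.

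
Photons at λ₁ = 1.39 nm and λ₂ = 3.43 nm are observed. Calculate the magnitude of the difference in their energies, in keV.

Using E = hc/λ: E₁ = 1.429e-16 J, E₂ = 5.791e-17 J.
|ΔE| = |1.429e-16 − 5.791e-17| = 8.50e-17 J = 0.531 keV.

0.531 keV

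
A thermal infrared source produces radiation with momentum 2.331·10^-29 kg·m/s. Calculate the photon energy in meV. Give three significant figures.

Use c = 2.99792458·10^8 m/s, 1 eV = 1.602176634·10^-19 J.
For a photon E = pc, so E = 6.988·10^-21 J.
Converting to meV: E = 43.62 meV ≈ 43.6 meV.

43.6 meV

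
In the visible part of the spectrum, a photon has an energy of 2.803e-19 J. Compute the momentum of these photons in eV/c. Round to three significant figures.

Take c = 2.99792458e8 m/s, 1 eV = 1.602176634e-19 J.
For a photon p = E/c, so p = 9.350e-28 kg·m/s.
Converting to eV/c: p = 1.749 eV/c ≈ 1.75 eV/c.

1.75 eV/c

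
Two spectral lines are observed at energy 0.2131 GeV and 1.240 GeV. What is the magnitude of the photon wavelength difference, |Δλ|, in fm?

Using λ = hc/E: λ₁ = 5.8181e-15 m, λ₂ = 9.9987e-16 m.
|Δλ| = |5.8181e-15 − 9.9987e-16| = 4.82e-15 m = 4.82 fm.

4.82 fm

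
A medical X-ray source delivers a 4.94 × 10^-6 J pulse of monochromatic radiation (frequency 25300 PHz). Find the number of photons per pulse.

2.95 × 10^8 photons

Per-photon energy: E = 1.676 × 10^-14 J (from frequency = 25300 PHz).
N = E_total / E_photon = 4.94 × 10^-6 J / 1.676 × 10^-14 J = 2.95 × 10^8.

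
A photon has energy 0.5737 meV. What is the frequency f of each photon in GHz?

139 GHz

Convert to SI: E = 0.5737 meV = 9.1917e-23 J.
For a photon f = E/h, so f = 1.387e11 Hz.
Converting to GHz: f = 138.7 GHz ≈ 139 GHz.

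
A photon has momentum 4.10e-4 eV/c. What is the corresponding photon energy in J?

6.57e-23 J

Take c = 2.99792458e8 m/s, 1 eV = 1.602176634e-19 J.
First convert: p = 4.10e-4 eV/c = 2.1912e-31 kg·m/s.
The photon relation is E = pc, giving E = 6.569e-23 J.
So E ≈ 6.57e-23 J.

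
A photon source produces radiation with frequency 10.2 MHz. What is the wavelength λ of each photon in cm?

2940 cm

Use c = 2.99792458e8 m/s.
First convert: f = 10.2 MHz = 1.02e7 Hz.
For a photon λ = c/f, so λ = 29.39 m.
Converting to cm: λ = 2939 cm ≈ 2940 cm.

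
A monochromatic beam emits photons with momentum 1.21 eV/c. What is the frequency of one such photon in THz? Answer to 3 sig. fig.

Use h = 6.62607015e-34 J·s, c = 2.99792458e8 m/s, 1 eV = 1.602176634e-19 J.
First convert: p = 1.21 eV/c = 6.4666e-28 kg·m/s.
Since f = pc/h for a photon, f = 2.926e14 Hz.
Converting to THz: f = 292.6 THz ≈ 293 THz.

293 THz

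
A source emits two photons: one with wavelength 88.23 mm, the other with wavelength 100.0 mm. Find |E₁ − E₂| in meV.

1.65e-3 meV

Using E = hc/λ: E₁ = 2.2514e-24 J, E₂ = 1.9864e-24 J.
|ΔE| = |2.2514e-24 − 1.9864e-24| = 2.65e-25 J = 1.65e-3 meV.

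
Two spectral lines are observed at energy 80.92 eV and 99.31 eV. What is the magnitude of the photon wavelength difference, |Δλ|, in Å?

28.4 Å

Using λ = hc/E: λ₁ = 1.5322e-8 m, λ₂ = 1.2485e-8 m.
|Δλ| = |1.5322e-8 − 1.2485e-8| = 2.84e-9 m = 28.4 Å.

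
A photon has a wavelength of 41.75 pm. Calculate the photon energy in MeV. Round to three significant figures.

Convert to SI: λ = 41.75 pm = 4.175 × 10^-11 m.
The photon relation is E = hc/λ, giving E = 4.758 × 10^-15 J.
Converting to MeV: E = 0.02970 MeV ≈ 0.0297 MeV.

0.0297 MeV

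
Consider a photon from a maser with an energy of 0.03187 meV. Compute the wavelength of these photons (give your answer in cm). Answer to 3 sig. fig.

3.89 cm

In SI units: E = 0.03187 meV = 5.1061e-24 J.
Apply λ = hc/E: λ = 0.03890 m.
Converting to cm: λ = 3.890 cm ≈ 3.89 cm.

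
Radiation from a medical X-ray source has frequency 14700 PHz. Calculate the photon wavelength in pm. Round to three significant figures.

20.4 pm

Convert to SI: f = 14700 PHz = 1.47e19 Hz.
For a photon λ = c/f, so λ = 2.039e-11 m.
Converting to pm: λ = 20.39 pm ≈ 20.4 pm.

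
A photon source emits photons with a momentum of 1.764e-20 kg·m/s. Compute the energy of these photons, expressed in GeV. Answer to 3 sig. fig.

Take c = 2.99792458e8 m/s, 1 eV = 1.602176634e-19 J.
Since E = pc for a photon, E = 5.288e-12 J.
Converting to GeV: E = 0.03301 GeV ≈ 0.0330 GeV.

0.0330 GeV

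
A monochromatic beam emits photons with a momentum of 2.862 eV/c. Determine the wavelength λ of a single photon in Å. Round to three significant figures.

4330 Å

Use h = 6.62607015 × 10^-34 J·s, c = 2.99792458 × 10^8 m/s, 1 eV = 1.602176634 × 10^-19 J.
Convert to SI: p = 2.862 eV/c = 1.5295 × 10^-27 kg·m/s.
Apply λ = h/p: λ = 4.332 × 10^-7 m.
Converting to Å: λ = 4332 Å ≈ 4330 Å.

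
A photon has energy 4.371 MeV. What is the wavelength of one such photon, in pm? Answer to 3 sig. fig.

0.284 pm

Use h = 6.62607015e-34 J·s, c = 2.99792458e8 m/s, 1 eV = 1.602176634e-19 J.
In SI units: E = 4.371 MeV = 7.0031e-13 J.
Apply λ = hc/E: λ = 2.837e-13 m.
Converting to pm: λ = 0.2837 pm ≈ 0.284 pm.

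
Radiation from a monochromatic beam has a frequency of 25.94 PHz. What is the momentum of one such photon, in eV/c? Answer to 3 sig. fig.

Use h = 6.62607015e-34 J·s, c = 2.99792458e8 m/s, 1 eV = 1.602176634e-19 J.
Convert to SI: f = 25.94 PHz = 2.594e16 Hz.
For a photon p = hf/c, so p = 5.733e-26 kg·m/s.
Converting to eV/c: p = 107.3 eV/c ≈ 107 eV/c.

107 eV/c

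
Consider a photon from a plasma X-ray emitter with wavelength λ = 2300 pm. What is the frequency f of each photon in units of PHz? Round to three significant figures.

In SI units: λ = 2300 pm = 2.3e-9 m.
For a photon f = c/λ, so f = 1.303e17 Hz.
Converting to PHz: f = 130.3 PHz ≈ 130 PHz.

130 PHz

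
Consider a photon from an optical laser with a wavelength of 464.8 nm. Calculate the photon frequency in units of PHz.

In SI units: λ = 464.8 nm = 4.648e-7 m.
Apply f = c/λ: f = 6.450e14 Hz.
Converting to PHz: f = 0.6450 PHz ≈ 0.645 PHz.

0.645 PHz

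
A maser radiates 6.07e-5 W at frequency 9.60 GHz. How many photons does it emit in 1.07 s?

1.02e19 photons

Total energy: E_total = P·t = 6.07e-5 × 1.07 = 6.495e-5 J.
Per-photon energy: E = 6.361e-24 J.
N = E_total / E_photon = 1.02e19.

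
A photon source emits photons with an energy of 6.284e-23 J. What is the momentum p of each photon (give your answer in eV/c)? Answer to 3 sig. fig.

Apply p = E/c: p = 2.096e-31 kg·m/s.
Converting to eV/c: p = 3.922e-4 eV/c ≈ 3.92e-4 eV/c.

3.92e-4 eV/c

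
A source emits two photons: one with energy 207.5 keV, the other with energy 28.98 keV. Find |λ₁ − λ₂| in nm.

Using λ = hc/E: λ₁ = 5.9751 × 10^-12 m, λ₂ = 4.2783 × 10^-11 m.
|Δλ| = |5.9751 × 10^-12 − 4.2783 × 10^-11| = 3.68 × 10^-11 m = 0.0368 nm.

0.0368 nm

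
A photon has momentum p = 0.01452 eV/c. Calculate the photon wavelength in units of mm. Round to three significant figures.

0.0854 mm

(h = 6.62607015e-34 J·s, c = 2.99792458e8 m/s, 1 eV = 1.602176634e-19 J.)
First convert: p = 0.01452 eV/c = 7.7599e-30 kg·m/s.
Since λ = h/p for a photon, λ = 8.539e-5 m.
Converting to mm: λ = 0.08539 mm ≈ 0.0854 mm.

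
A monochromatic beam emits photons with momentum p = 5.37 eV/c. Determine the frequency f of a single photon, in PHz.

1.30 PHz

Use h = 6.62607015 × 10^-34 J·s, c = 2.99792458 × 10^8 m/s, 1 eV = 1.602176634 × 10^-19 J.
Convert to SI: p = 5.37 eV/c = 2.8699 × 10^-27 kg·m/s.
The photon relation is f = pc/h, giving f = 1.298 × 10^15 Hz.
Converting to PHz: f = 1.298 PHz ≈ 1.30 PHz.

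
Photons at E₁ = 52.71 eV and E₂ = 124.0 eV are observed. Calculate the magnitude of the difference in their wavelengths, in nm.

Using λ = hc/E: λ₁ = 2.3522e-8 m, λ₂ = 9.9987e-9 m.
|Δλ| = |2.3522e-8 − 9.9987e-9| = 1.35e-8 m = 13.5 nm.

13.5 nm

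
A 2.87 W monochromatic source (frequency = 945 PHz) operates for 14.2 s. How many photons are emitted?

Total energy: E_total = P·t = 2.87 × 14.2 = 40.75 J.
Per-photon energy: E = 6.262e-16 J.
N = E_total / E_photon = 6.51e16.

6.51e16 photons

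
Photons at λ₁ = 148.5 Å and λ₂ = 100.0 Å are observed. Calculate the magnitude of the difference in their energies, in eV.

40.5 eV

Using E = hc/λ: E₁ = 1.3377e-17 J, E₂ = 1.9864e-17 J.
|ΔE| = |1.3377e-17 − 1.9864e-17| = 6.49e-18 J = 40.5 eV.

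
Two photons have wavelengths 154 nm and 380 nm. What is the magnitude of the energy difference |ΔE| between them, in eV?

4.79 eV

Using E = hc/λ: E₁ = 1.290 × 10^-18 J, E₂ = 5.227 × 10^-19 J.
|ΔE| = |1.290 × 10^-18 − 5.227 × 10^-19| = 7.67 × 10^-19 J = 4.79 eV.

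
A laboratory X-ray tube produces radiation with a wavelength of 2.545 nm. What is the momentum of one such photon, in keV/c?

First convert: λ = 2.545 nm = 2.545·10^-9 m.
Since p = h/λ for a photon, p = 2.604·10^-25 kg·m/s.
Converting to keV/c: p = 0.4872 keV/c ≈ 0.487 keV/c.

0.487 keV/c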